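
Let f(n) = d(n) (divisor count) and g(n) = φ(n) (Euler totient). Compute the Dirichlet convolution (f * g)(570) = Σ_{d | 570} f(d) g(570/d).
(d * φ)(570) = 1440

Divisors of 570: [1, 2, 3, 5, 6, 10, 15, 19, 30, 38, 57, 95, 114, 190, 285, 570]. For each d | 570:
  d = 1: d(1) · φ(570/1) = 1 · 144 = 144
  d = 2: d(2) · φ(570/2) = 2 · 144 = 288
  d = 3: d(3) · φ(570/3) = 2 · 72 = 144
  d = 5: d(5) · φ(570/5) = 2 · 36 = 72
  d = 6: d(6) · φ(570/6) = 4 · 72 = 288
  d = 10: d(10) · φ(570/10) = 4 · 36 = 144
  d = 15: d(15) · φ(570/15) = 4 · 18 = 72
  d = 19: d(19) · φ(570/19) = 2 · 8 = 16
  d = 30: d(30) · φ(570/30) = 8 · 18 = 144
  d = 38: d(38) · φ(570/38) = 4 · 8 = 32
  d = 57: d(57) · φ(570/57) = 4 · 4 = 16
  d = 95: d(95) · φ(570/95) = 4 · 2 = 8
  d = 114: d(114) · φ(570/114) = 8 · 4 = 32
  d = 190: d(190) · φ(570/190) = 8 · 2 = 16
  d = 285: d(285) · φ(570/285) = 8 · 1 = 8
  d = 570: d(570) · φ(570/570) = 16 · 1 = 16
Summing: (d * φ)(570) = 144 + 288 + 144 + 72 + 288 + 144 + 72 + 16 + 144 + 32 + 16 + 8 + 32 + 16 + 8 + 16 = 1440.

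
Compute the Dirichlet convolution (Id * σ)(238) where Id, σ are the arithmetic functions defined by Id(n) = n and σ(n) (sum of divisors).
(Id * σ)(238) = 2625

Divisors of 238: [1, 2, 7, 14, 17, 34, 119, 238]. For each d | 238:
  d = 1: Id(1) · σ(238/1) = 1 · 432 = 432
  d = 2: Id(2) · σ(238/2) = 2 · 144 = 288
  d = 7: Id(7) · σ(238/7) = 7 · 54 = 378
  d = 14: Id(14) · σ(238/14) = 14 · 18 = 252
  d = 17: Id(17) · σ(238/17) = 17 · 24 = 408
  d = 34: Id(34) · σ(238/34) = 34 · 8 = 272
  d = 119: Id(119) · σ(238/119) = 119 · 3 = 357
  d = 238: Id(238) · σ(238/238) = 238 · 1 = 238
Summing: (Id * σ)(238) = 432 + 288 + 378 + 252 + 408 + 272 + 357 + 238 = 2625.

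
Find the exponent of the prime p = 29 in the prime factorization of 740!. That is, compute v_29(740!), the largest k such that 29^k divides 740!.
v_29(740!) = 25

Legendre's formula: v_p(n!) = Σ_{k ≥ 1} ⌊n / p^k⌋. For p = 29, n = 740, the terms are:
  ⌊740/29^1⌋ = ⌊740/29⌋ = 25
(the next term ⌊740/29^2⌋ = 0, terminating the sum). Summing: v_29(740!) = 25 = 25.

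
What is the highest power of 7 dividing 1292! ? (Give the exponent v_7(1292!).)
v_7(1292!) = 213

Legendre's formula: v_p(n!) = Σ_{k ≥ 1} ⌊n / p^k⌋. For p = 7, n = 1292, the terms are:
  ⌊1292/7^1⌋ = ⌊1292/7⌋ = 184
  ⌊1292/7^2⌋ = ⌊1292/49⌋ = 26
  ⌊1292/7^3⌋ = ⌊1292/343⌋ = 3
(the next term ⌊1292/7^4⌋ = 0, terminating the sum). Summing: v_7(1292!) = 184 + 26 + 3 = 213.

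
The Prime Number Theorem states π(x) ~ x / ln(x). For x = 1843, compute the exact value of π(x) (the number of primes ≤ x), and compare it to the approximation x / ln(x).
π(1843) = 282;  x/ln(x) ≈ 245.11;  relative error ≈ 13.08%.

Directly count primes up to 1843: π(1843) = 282. The PNT approximation gives 1843/ln(1843) ≈ 1843/7.51915 ≈ 245.11. Relative error (π(x) − x/ln(x)) / π(x) ≈ 13.08%; the approximation is known to undercount slightly (Li(x) is a better estimate).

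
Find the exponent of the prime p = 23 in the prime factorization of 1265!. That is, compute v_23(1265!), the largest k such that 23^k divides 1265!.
v_23(1265!) = 57

Legendre's formula: v_p(n!) = Σ_{k ≥ 1} ⌊n / p^k⌋. For p = 23, n = 1265, the terms are:
  ⌊1265/23^1⌋ = ⌊1265/23⌋ = 55
  ⌊1265/23^2⌋ = ⌊1265/529⌋ = 2
(the next term ⌊1265/23^3⌋ = 0, terminating the sum). Summing: v_23(1265!) = 55 + 2 = 57.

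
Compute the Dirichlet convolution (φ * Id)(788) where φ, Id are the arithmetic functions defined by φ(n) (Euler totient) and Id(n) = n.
(φ * Id)(788) = 3144

Divisors of 788: [1, 2, 4, 197, 394, 788]. For each d | 788:
  d = 1: φ(1) · Id(788/1) = 1 · 788 = 788
  d = 2: φ(2) · Id(788/2) = 1 · 394 = 394
  d = 4: φ(4) · Id(788/4) = 2 · 197 = 394
  d = 197: φ(197) · Id(788/197) = 196 · 4 = 784
  d = 394: φ(394) · Id(788/394) = 196 · 2 = 392
  d = 788: φ(788) · Id(788/788) = 392 · 1 = 392
Summing: (φ * Id)(788) = 788 + 394 + 394 + 784 + 392 + 392 = 3144.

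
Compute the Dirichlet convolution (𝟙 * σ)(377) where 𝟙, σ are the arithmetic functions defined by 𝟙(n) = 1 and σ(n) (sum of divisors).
(𝟙 * σ)(377) = 465

Divisors of 377: [1, 13, 29, 377]. For each d | 377:
  d = 1: 𝟙(1) · σ(377/1) = 1 · 420 = 420
  d = 13: 𝟙(13) · σ(377/13) = 1 · 30 = 30
  d = 29: 𝟙(29) · σ(377/29) = 1 · 14 = 14
  d = 377: 𝟙(377) · σ(377/377) = 1 · 1 = 1
Summing: (𝟙 * σ)(377) = 420 + 30 + 14 + 1 = 465.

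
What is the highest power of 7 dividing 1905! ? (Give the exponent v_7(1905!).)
v_7(1905!) = 315

Legendre's formula: v_p(n!) = Σ_{k ≥ 1} ⌊n / p^k⌋. For p = 7, n = 1905, the terms are:
  ⌊1905/7^1⌋ = ⌊1905/7⌋ = 272
  ⌊1905/7^2⌋ = ⌊1905/49⌋ = 38
  ⌊1905/7^3⌋ = ⌊1905/343⌋ = 5
(the next term ⌊1905/7^4⌋ = 0, terminating the sum). Summing: v_7(1905!) = 272 + 38 + 5 = 315.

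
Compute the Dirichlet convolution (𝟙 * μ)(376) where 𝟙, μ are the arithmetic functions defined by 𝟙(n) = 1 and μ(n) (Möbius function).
(𝟙 * μ)(376) = 0

Divisors of 376: [1, 2, 4, 8, 47, 94, 188, 376]. For each d | 376:
  d = 1: 𝟙(1) · μ(376/1) = 1 · 0 = 0
  d = 2: 𝟙(2) · μ(376/2) = 1 · 0 = 0
  d = 4: 𝟙(4) · μ(376/4) = 1 · 1 = 1
  d = 8: 𝟙(8) · μ(376/8) = 1 · -1 = -1
  d = 47: 𝟙(47) · μ(376/47) = 1 · 0 = 0
  d = 94: 𝟙(94) · μ(376/94) = 1 · 0 = 0
  d = 188: 𝟙(188) · μ(376/188) = 1 · -1 = -1
  d = 376: 𝟙(376) · μ(376/376) = 1 · 1 = 1
Summing: (𝟙 * μ)(376) = 0 + 0 + 1 + -1 + 0 + 0 + -1 + 1 = 0.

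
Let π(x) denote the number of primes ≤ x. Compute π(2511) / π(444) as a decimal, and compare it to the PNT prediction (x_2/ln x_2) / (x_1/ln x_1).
π(2511)/π(444) = 368/86 ≈ 4.2791;  PNT prediction ≈ 4.4037.

π(444) = 86 and π(2511) = 368, so π(2511)/π(444) ≈ 4.2791. The PNT-predicted ratio is (2511/ln(2511)) / (444/ln(444)) ≈ 4.4037. The two agree to within a few percent, as expected.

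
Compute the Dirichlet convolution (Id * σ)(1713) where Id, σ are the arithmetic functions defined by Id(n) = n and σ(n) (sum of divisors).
(Id * σ)(1713) = 8001

Divisors of 1713: [1, 3, 571, 1713]. For each d | 1713:
  d = 1: Id(1) · σ(1713/1) = 1 · 2288 = 2288
  d = 3: Id(3) · σ(1713/3) = 3 · 572 = 1716
  d = 571: Id(571) · σ(1713/571) = 571 · 4 = 2284
  d = 1713: Id(1713) · σ(1713/1713) = 1713 · 1 = 1713
Summing: (Id * σ)(1713) = 2288 + 1716 + 2284 + 1713 = 8001.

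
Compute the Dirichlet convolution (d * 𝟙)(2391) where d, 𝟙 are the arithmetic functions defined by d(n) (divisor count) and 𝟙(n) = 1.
(d * 𝟙)(2391) = 9

Divisors of 2391: [1, 3, 797, 2391]. For each d | 2391:
  d = 1: d(1) · 𝟙(2391/1) = 1 · 1 = 1
  d = 3: d(3) · 𝟙(2391/3) = 2 · 1 = 2
  d = 797: d(797) · 𝟙(2391/797) = 2 · 1 = 2
  d = 2391: d(2391) · 𝟙(2391/2391) = 4 · 1 = 4
Summing: (d * 𝟙)(2391) = 1 + 2 + 2 + 4 = 9.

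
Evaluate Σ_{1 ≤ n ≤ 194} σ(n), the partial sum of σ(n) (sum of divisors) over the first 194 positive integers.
Σ_{n ≤ 194} σ(n) = 30978

Compute σ(n) for each 1 ≤ n ≤ 194: σ(1) = 1, σ(2) = 3, σ(3) = 4, σ(4) = 7, σ(5) = 6, σ(6) = 12, σ(7) = 8, σ(8) = 15, σ(9) = 13, σ(10) = 18, σ(11) = 12, σ(12) = 28, σ(13) = 14, σ(14) = 24, σ(15) = 24, σ(16) = 31, σ(17) = 18, σ(18) = 39, σ(19) = 20, σ(20) = 42, σ(21) = 32, σ(22) = 36, σ(23) = 24, σ(24) = 60, σ(25) = 31, σ(26) = 42, σ(27) = 40, σ(28) = 56, σ(29) = 30, σ(30) = 72, σ(31) = 32, σ(32) = 63, σ(33) = 48, σ(34) = 54, σ(35) = 48, σ(36) = 91, σ(37) = 38, σ(38) = 60, σ(39) = 56, σ(40) = 90, σ(41) = 42, σ(42) = 96, σ(43) = 44, σ(44) = 84, σ(45) = 78, σ(46) = 72, σ(47) = 48, σ(48) = 124, σ(49) = 57, σ(50) = 93, σ(51) = 72, σ(52) = 98, σ(53) = 54, σ(54) = 120, σ(55) = 72, σ(56) = 120, σ(57) = 80, σ(58) = 90, σ(59) = 60, σ(60) = 168, σ(61) = 62, σ(62) = 96, σ(63) = 104, σ(64) = 127, σ(65) = 84, σ(66) = 144, σ(67) = 68, σ(68) = 126, σ(69) = 96, σ(70) = 144, σ(71) = 72, σ(72) = 195, σ(73) = 74, σ(74) = 114, σ(75) = 124, σ(76) = 140, σ(77) = 96, σ(78) = 168, σ(79) = 80, σ(80) = 186, σ(81) = 121, σ(82) = 126, σ(83) = 84, σ(84) = 224, σ(85) = 108, σ(86) = 132, σ(87) = 120, σ(88) = 180, σ(89) = 90, σ(90) = 234, σ(91) = 112, σ(92) = 168, σ(93) = 128, σ(94) = 144, σ(95) = 120, σ(96) = 252, σ(97) = 98, σ(98) = 171, σ(99) = 156, σ(100) = 217, σ(101) = 102, σ(102) = 216, σ(103) = 104, σ(104) = 210, σ(105) = 192, σ(106) = 162, σ(107) = 108, σ(108) = 280, σ(109) = 110, σ(110) = 216, σ(111) = 152, σ(112) = 248, σ(113) = 114, σ(114) = 240, σ(115) = 144, σ(116) = 210, σ(117) = 182, σ(118) = 180, σ(119) = 144, σ(120) = 360, σ(121) = 133, σ(122) = 186, σ(123) = 168, σ(124) = 224, σ(125) = 156, σ(126) = 312, σ(127) = 128, σ(128) = 255, σ(129) = 176, σ(130) = 252, σ(131) = 132, σ(132) = 336, σ(133) = 160, σ(134) = 204, σ(135) = 240, σ(136) = 270, σ(137) = 138, σ(138) = 288, σ(139) = 140, σ(140) = 336, σ(141) = 192, σ(142) = 216, σ(143) = 168, σ(144) = 403, σ(145) = 180, σ(146) = 222, σ(147) = 228, σ(148) = 266, σ(149) = 150, σ(150) = 372, σ(151) = 152, σ(152) = 300, σ(153) = 234, σ(154) = 288, σ(155) = 192, σ(156) = 392, σ(157) = 158, σ(158) = 240, σ(159) = 216, σ(160) = 378, σ(161) = 192, σ(162) = 363, σ(163) = 164, σ(164) = 294, σ(165) = 288, σ(166) = 252, σ(167) = 168, σ(168) = 480, σ(169) = 183, σ(170) = 324, σ(171) = 260, σ(172) = 308, σ(173) = 174, σ(174) = 360, σ(175) = 248, σ(176) = 372, σ(177) = 240, σ(178) = 270, σ(179) = 180, σ(180) = 546, σ(181) = 182, σ(182) = 336, σ(183) = 248, σ(184) = 360, σ(185) = 228, σ(186) = 384, σ(187) = 216, σ(188) = 336, σ(189) = 320, σ(190) = 360, σ(191) = 192, σ(192) = 508, σ(193) = 194, σ(194) = 294. Summing all 194 values: 30978. (Average order: Σ_{n ≤ x} σ(n) ~ (π²/12) x². For x = 194, (π²/12)·194² ≈ 30954.37.)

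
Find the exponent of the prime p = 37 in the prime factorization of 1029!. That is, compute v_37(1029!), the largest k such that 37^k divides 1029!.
v_37(1029!) = 27

Legendre's formula: v_p(n!) = Σ_{k ≥ 1} ⌊n / p^k⌋. For p = 37, n = 1029, the terms are:
  ⌊1029/37^1⌋ = ⌊1029/37⌋ = 27
(the next term ⌊1029/37^2⌋ = 0, terminating the sum). Summing: v_37(1029!) = 27 = 27.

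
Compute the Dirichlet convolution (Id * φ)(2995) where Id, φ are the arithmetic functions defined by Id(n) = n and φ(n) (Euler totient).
(Id * φ)(2995) = 10773

Divisors of 2995: [1, 5, 599, 2995]. For each d | 2995:
  d = 1: Id(1) · φ(2995/1) = 1 · 2392 = 2392
  d = 5: Id(5) · φ(2995/5) = 5 · 598 = 2990
  d = 599: Id(599) · φ(2995/599) = 599 · 4 = 2396
  d = 2995: Id(2995) · φ(2995/2995) = 2995 · 1 = 2995
Summing: (Id * φ)(2995) = 2392 + 2990 + 2396 + 2995 = 10773.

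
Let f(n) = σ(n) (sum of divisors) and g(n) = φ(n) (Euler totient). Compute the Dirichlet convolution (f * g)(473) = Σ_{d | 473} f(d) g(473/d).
(σ * φ)(473) = 1892

Divisors of 473: [1, 11, 43, 473]. For each d | 473:
  d = 1: σ(1) · φ(473/1) = 1 · 420 = 420
  d = 11: σ(11) · φ(473/11) = 12 · 42 = 504
  d = 43: σ(43) · φ(473/43) = 44 · 10 = 440
  d = 473: σ(473) · φ(473/473) = 528 · 1 = 528
Summing: (σ * φ)(473) = 420 + 504 + 440 + 528 = 1892.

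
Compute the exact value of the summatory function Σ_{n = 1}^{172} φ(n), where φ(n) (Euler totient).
Σ_{n ≤ 172} φ(n) = 9022

Compute φ(n) for each 1 ≤ n ≤ 172: φ(1) = 1, φ(2) = 1, φ(3) = 2, φ(4) = 2, φ(5) = 4, φ(6) = 2, φ(7) = 6, φ(8) = 4, φ(9) = 6, φ(10) = 4, φ(11) = 10, φ(12) = 4, φ(13) = 12, φ(14) = 6, φ(15) = 8, φ(16) = 8, φ(17) = 16, φ(18) = 6, φ(19) = 18, φ(20) = 8, φ(21) = 12, φ(22) = 10, φ(23) = 22, φ(24) = 8, φ(25) = 20, φ(26) = 12, φ(27) = 18, φ(28) = 12, φ(29) = 28, φ(30) = 8, φ(31) = 30, φ(32) = 16, φ(33) = 20, φ(34) = 16, φ(35) = 24, φ(36) = 12, φ(37) = 36, φ(38) = 18, φ(39) = 24, φ(40) = 16, φ(41) = 40, φ(42) = 12, φ(43) = 42, φ(44) = 20, φ(45) = 24, φ(46) = 22, φ(47) = 46, φ(48) = 16, φ(49) = 42, φ(50) = 20, φ(51) = 32, φ(52) = 24, φ(53) = 52, φ(54) = 18, φ(55) = 40, φ(56) = 24, φ(57) = 36, φ(58) = 28, φ(59) = 58, φ(60) = 16, φ(61) = 60, φ(62) = 30, φ(63) = 36, φ(64) = 32, φ(65) = 48, φ(66) = 20, φ(67) = 66, φ(68) = 32, φ(69) = 44, φ(70) = 24, φ(71) = 70, φ(72) = 24, φ(73) = 72, φ(74) = 36, φ(75) = 40, φ(76) = 36, φ(77) = 60, φ(78) = 24, φ(79) = 78, φ(80) = 32, φ(81) = 54, φ(82) = 40, φ(83) = 82, φ(84) = 24, φ(85) = 64, φ(86) = 42, φ(87) = 56, φ(88) = 40, φ(89) = 88, φ(90) = 24, φ(91) = 72, φ(92) = 44, φ(93) = 60, φ(94) = 46, φ(95) = 72, φ(96) = 32, φ(97) = 96, φ(98) = 42, φ(99) = 60, φ(100) = 40, φ(101) = 100, φ(102) = 32, φ(103) = 102, φ(104) = 48, φ(105) = 48, φ(106) = 52, φ(107) = 106, φ(108) = 36, φ(109) = 108, φ(110) = 40, φ(111) = 72, φ(112) = 48, φ(113) = 112, φ(114) = 36, φ(115) = 88, φ(116) = 56, φ(117) = 72, φ(118) = 58, φ(119) = 96, φ(120) = 32, φ(121) = 110, φ(122) = 60, φ(123) = 80, φ(124) = 60, φ(125) = 100, φ(126) = 36, φ(127) = 126, φ(128) = 64, φ(129) = 84, φ(130) = 48, φ(131) = 130, φ(132) = 40, φ(133) = 108, φ(134) = 66, φ(135) = 72, φ(136) = 64, φ(137) = 136, φ(138) = 44, φ(139) = 138, φ(140) = 48, φ(141) = 92, φ(142) = 70, φ(143) = 120, φ(144) = 48, φ(145) = 112, φ(146) = 72, φ(147) = 84, φ(148) = 72, φ(149) = 148, φ(150) = 40, φ(151) = 150, φ(152) = 72, φ(153) = 96, φ(154) = 60, φ(155) = 120, φ(156) = 48, φ(157) = 156, φ(158) = 78, φ(159) = 104, φ(160) = 64, φ(161) = 132, φ(162) = 54, φ(163) = 162, φ(164) = 80, φ(165) = 80, φ(166) = 82, φ(167) = 166, φ(168) = 48, φ(169) = 156, φ(170) = 64, φ(171) = 108, φ(172) = 84. Summing all 172 values: 9022. (Average order: Σ_{n ≤ x} φ(n) ~ (3/π²) x². For x = 172, (3/π²)·172² ≈ 8992.46.)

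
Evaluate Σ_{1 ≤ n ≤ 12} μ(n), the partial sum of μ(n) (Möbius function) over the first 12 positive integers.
Σ_{n ≤ 12} μ(n) = -2

Compute μ(n) for each 1 ≤ n ≤ 12: μ(1) = 1, μ(2) = -1, μ(3) = -1, μ(4) = 0, μ(5) = -1, μ(6) = 1, μ(7) = -1, μ(8) = 0, μ(9) = 0, μ(10) = 1, μ(11) = -1, μ(12) = 0. Summing all 12 values: -2. (Mertens function M(x) = Σ_{n ≤ x} μ(n); on average M(x) should be small (PNT ⟺ M(x) = o(x)).)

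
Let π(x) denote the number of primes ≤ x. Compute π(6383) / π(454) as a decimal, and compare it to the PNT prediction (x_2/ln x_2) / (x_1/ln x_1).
π(6383)/π(454) = 832/87 ≈ 9.5632;  PNT prediction ≈ 9.8178.

π(454) = 87 and π(6383) = 832, so π(6383)/π(454) ≈ 9.5632. The PNT-predicted ratio is (6383/ln(6383)) / (454/ln(454)) ≈ 9.8178. The two agree to within a few percent, as expected.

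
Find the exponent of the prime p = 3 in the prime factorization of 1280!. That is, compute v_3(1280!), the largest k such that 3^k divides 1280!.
v_3(1280!) = 636

Legendre's formula: v_p(n!) = Σ_{k ≥ 1} ⌊n / p^k⌋. For p = 3, n = 1280, the terms are:
  ⌊1280/3^1⌋ = ⌊1280/3⌋ = 426
  ⌊1280/3^2⌋ = ⌊1280/9⌋ = 142
  ⌊1280/3^3⌋ = ⌊1280/27⌋ = 47
  ⌊1280/3^4⌋ = ⌊1280/81⌋ = 15
  ⌊1280/3^5⌋ = ⌊1280/243⌋ = 5
  ⌊1280/3^6⌋ = ⌊1280/729⌋ = 1
(the next term ⌊1280/3^7⌋ = 0, terminating the sum). Summing: v_3(1280!) = 426 + 142 + 47 + 15 + 5 + 1 = 636.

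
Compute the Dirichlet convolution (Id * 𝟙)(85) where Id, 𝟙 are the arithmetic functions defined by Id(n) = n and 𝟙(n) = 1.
(Id * 𝟙)(85) = 108

Divisors of 85: [1, 5, 17, 85]. For each d | 85:
  d = 1: Id(1) · 𝟙(85/1) = 1 · 1 = 1
  d = 5: Id(5) · 𝟙(85/5) = 5 · 1 = 5
  d = 17: Id(17) · 𝟙(85/17) = 17 · 1 = 17
  d = 85: Id(85) · 𝟙(85/85) = 85 · 1 = 85
Summing: (Id * 𝟙)(85) = 1 + 5 + 17 + 85 = 108.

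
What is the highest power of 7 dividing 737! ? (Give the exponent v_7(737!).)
v_7(737!) = 122

Legendre's formula: v_p(n!) = Σ_{k ≥ 1} ⌊n / p^k⌋. For p = 7, n = 737, the terms are:
  ⌊737/7^1⌋ = ⌊737/7⌋ = 105
  ⌊737/7^2⌋ = ⌊737/49⌋ = 15
  ⌊737/7^3⌋ = ⌊737/343⌋ = 2
(the next term ⌊737/7^4⌋ = 0, terminating the sum). Summing: v_7(737!) = 105 + 15 + 2 = 122.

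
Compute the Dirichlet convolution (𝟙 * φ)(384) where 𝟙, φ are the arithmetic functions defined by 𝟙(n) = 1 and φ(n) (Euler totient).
(𝟙 * φ)(384) = 384

Divisors of 384: [1, 2, 3, 4, 6, 8, 12, 16, 24, 32, 48, 64, 96, 128, 192, 384]. For each d | 384:
  d = 1: 𝟙(1) · φ(384/1) = 1 · 128 = 128
  d = 2: 𝟙(2) · φ(384/2) = 1 · 64 = 64
  d = 3: 𝟙(3) · φ(384/3) = 1 · 64 = 64
  d = 4: 𝟙(4) · φ(384/4) = 1 · 32 = 32
  d = 6: 𝟙(6) · φ(384/6) = 1 · 32 = 32
  d = 8: 𝟙(8) · φ(384/8) = 1 · 16 = 16
  d = 12: 𝟙(12) · φ(384/12) = 1 · 16 = 16
  d = 16: 𝟙(16) · φ(384/16) = 1 · 8 = 8
  d = 24: 𝟙(24) · φ(384/24) = 1 · 8 = 8
  d = 32: 𝟙(32) · φ(384/32) = 1 · 4 = 4
  d = 48: 𝟙(48) · φ(384/48) = 1 · 4 = 4
  d = 64: 𝟙(64) · φ(384/64) = 1 · 2 = 2
  d = 96: 𝟙(96) · φ(384/96) = 1 · 2 = 2
  d = 128: 𝟙(128) · φ(384/128) = 1 · 2 = 2
  d = 192: 𝟙(192) · φ(384/192) = 1 · 1 = 1
  d = 384: 𝟙(384) · φ(384/384) = 1 · 1 = 1
Summing: (𝟙 * φ)(384) = 128 + 64 + 64 + 32 + 32 + 16 + 16 + 8 + 8 + 4 + 4 + 2 + 2 + 2 + 1 + 1 = 384.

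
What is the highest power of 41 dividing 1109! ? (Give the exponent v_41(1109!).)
v_41(1109!) = 27

Legendre's formula: v_p(n!) = Σ_{k ≥ 1} ⌊n / p^k⌋. For p = 41, n = 1109, the terms are:
  ⌊1109/41^1⌋ = ⌊1109/41⌋ = 27
(the next term ⌊1109/41^2⌋ = 0, terminating the sum). Summing: v_41(1109!) = 27 = 27.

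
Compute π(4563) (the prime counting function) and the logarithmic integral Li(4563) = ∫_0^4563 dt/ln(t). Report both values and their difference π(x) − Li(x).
π(4563) = 618;  Li(4563) ≈ 632.70;  π(x) − Li(x) ≈ -14.70.

Direct count of primes ≤ 4563 gives π(4563) = 618. Numerical evaluation of the logarithmic integral gives Li(4563) ≈ 632.70. The difference π(x) − Li(x) ≈ -14.70 is typically negative for small/moderate x (Li(x) overestimates), though Littlewood's theorem shows this sign changes infinitely often.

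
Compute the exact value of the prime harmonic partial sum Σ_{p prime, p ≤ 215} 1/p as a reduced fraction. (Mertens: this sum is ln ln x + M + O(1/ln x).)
Σ 1/p = 3215488142498485484492183158345029261034221047849345857469577412562094716564064084247/1645783550795210387735581011435590727981167322669649249414629852197255934130751870910

π(215) = 47, so the primes ≤ 215 are [2, 3, 5, 7, 11, 13, 17, 19, 23, 29, 31, 37, 41, 43, 47, 53, 59, 61, 67, 71, 73, 79, 83, 89, 97, 101, 103, 107, 109, 113, 127, 131, 137, 139, 149, 151, 157, 163, 167, 173, 179, 181, 191, 193, 197, 199, 211]. Summing 1/p over these primes: 3215488142498485484492183158345029261034221047849345857469577412562094716564064084247/1645783550795210387735581011435590727981167322669649249414629852197255934130751870910 ≈ 1.9538. Mertens estimate ln ln(215) + 0.2615 ≈ 1.9424.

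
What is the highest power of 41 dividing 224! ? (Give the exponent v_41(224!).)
v_41(224!) = 5

Legendre's formula: v_p(n!) = Σ_{k ≥ 1} ⌊n / p^k⌋. For p = 41, n = 224, the terms are:
  ⌊224/41^1⌋ = ⌊224/41⌋ = 5
(the next term ⌊224/41^2⌋ = 0, terminating the sum). Summing: v_41(224!) = 5 = 5.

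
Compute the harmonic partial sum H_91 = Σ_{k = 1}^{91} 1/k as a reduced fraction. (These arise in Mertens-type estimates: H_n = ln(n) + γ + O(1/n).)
H_91 = 3661081314759399341652108474601318124261/718766754945489455304472257065075294400

Direct summation: H_91 = 1 + 1/2 + ... + 1/91. The least common denominator is lcm(1, ..., 91) = 718766754945489455304472257065075294400; over this denominator the numerator is 718766754945489455304472257065075294400 + 359383377472744727652236128532537647200 + 239588918315163151768157419021691764800 + 179691688736372363826118064266268823600 + 143753350989097891060894451413015058880 + 119794459157581575884078709510845882400 + 102680964992212779329210322437867899200 + 89845844368186181913059032133134411800 + 79862972771721050589385806340563921600 + 71876675494548945530447225706507529440 + 65342432267771768664042932460461390400 + 59897229578790787942039354755422941200 + 55289750380422265792651712081928868800 + 51340482496106389664605161218933949600 + 47917783663032630353631483804338352960 + 44922922184093090956529516066567205900 + 42280397349734673841439544533239723200 + 39931486385860525294692903170281960800 + 37829829207657339752866960898161857600 + 35938337747274472765223612853253764720 + 34226988330737593109736774145955966400 + 32671216133885884332021466230230695200 + 31250728475890845882803141611525012800 + 29948614789395393971019677377711470600 + 28750670197819578212178890282603011776 + 27644875190211132896325856040964434400 + 26620990923907016863128602113521307200 + 25670241248053194832302580609466974800 + 24785060515361705355326629553968113600 + 23958891831516315176815741902169176480 + 23186024353080305009821685711776622400 + 22461461092046545478264758033283602950 + 21780810755923922888014310820153796800 + 21140198674867336920719772266619861600 + 20536192998442555865842064487573579840 + 19965743192930262647346451585140980400 + 19426128512040255548769520461218251200 + 18914914603828669876433480449080928800 + 18429916793474088597550570693976289600 + 17969168873637236382611806426626882360 + 17530896462085108665962737977196958400 + 17113494165368796554868387072977983200 + 16715505928964871053592378071280820800 + 16335608066942942166010733115115347600 + 15972594554344210117877161268112784320 + 15625364237945422941401570805762506400 + 15292909679691265006478133129044155200 + 14974307394697696985509838688855735300 + 14668709284601825618458617491123985600 + 14375335098909789106089445141301505888 + 14093465783244891280479848177746574400 + 13822437595105566448162928020482217200 + 13561636885763951986876835038963684800 + 13310495461953508431564301056760653600 + 13068486453554353732808586492092278080 + 12835120624026597416151290304733487400 + 12609943069219113250955653632720619200 + 12392530257680852677663314776984056800 + 12182487371957448394991055204492801600 + 11979445915758157588407870951084588240 + 11783061556483433693515938640411070400 + 11593012176540152504910842855888311200 + 11408996110245864369912258048651988800 + 11230730546023272739132379016641801475 + 11057950076084453158530342416385773760 + 10890405377961961444007155410076898400 + 10727862014111782914992123239777243200 + 10570099337433668460359886133309930800 + 10416909491963615294267713870508337600 + 10268096499221277932921032243786789920 + 10123475421767457116964397986832046400 + 9982871596465131323673225792570490200 + 9846119930760129524718798041987332800 + 9713064256020127774384760230609125600 + 9583556732606526070726296760867670592 + 9457457301914334938216740224540464400 + 9334633181110252666291847494351627200 + 9214958396737044298775285346988144800 + 9098313353740372851955345026140193600 + 8984584436818618191305903213313441180 + 8873663641302338954376200704507102400 + 8765448231042554332981368988598479200 + 8659840421029993437403280205603316800 + 8556747082684398277434193536488991600 + 8456079469946934768287908906647944640 + 8357752964482435526796189035640410400 + 8261686838453901785108876517989371200 + 8167804033471471083005366557557673800 + 8076030954443701744994070304101969600 + 7986297277172105058938580634056392160 + 7898535768631752256093101725989838400 = 3661081314759399341652108474601318124261, so H_91 = 3661081314759399341652108474601318124261/718766754945489455304472257065075294400 (already in lowest terms) ≈ 5.09356. (The PNT-adjacent estimate ln(91) + γ ≈ 5.08808 matches within O(1/n).)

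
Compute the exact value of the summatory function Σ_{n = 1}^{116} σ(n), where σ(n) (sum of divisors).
Σ_{n ≤ 116} σ(n) = 11107

Compute σ(n) for each 1 ≤ n ≤ 116: σ(1) = 1, σ(2) = 3, σ(3) = 4, σ(4) = 7, σ(5) = 6, σ(6) = 12, σ(7) = 8, σ(8) = 15, σ(9) = 13, σ(10) = 18, σ(11) = 12, σ(12) = 28, σ(13) = 14, σ(14) = 24, σ(15) = 24, σ(16) = 31, σ(17) = 18, σ(18) = 39, σ(19) = 20, σ(20) = 42, σ(21) = 32, σ(22) = 36, σ(23) = 24, σ(24) = 60, σ(25) = 31, σ(26) = 42, σ(27) = 40, σ(28) = 56, σ(29) = 30, σ(30) = 72, σ(31) = 32, σ(32) = 63, σ(33) = 48, σ(34) = 54, σ(35) = 48, σ(36) = 91, σ(37) = 38, σ(38) = 60, σ(39) = 56, σ(40) = 90, σ(41) = 42, σ(42) = 96, σ(43) = 44, σ(44) = 84, σ(45) = 78, σ(46) = 72, σ(47) = 48, σ(48) = 124, σ(49) = 57, σ(50) = 93, σ(51) = 72, σ(52) = 98, σ(53) = 54, σ(54) = 120, σ(55) = 72, σ(56) = 120, σ(57) = 80, σ(58) = 90, σ(59) = 60, σ(60) = 168, σ(61) = 62, σ(62) = 96, σ(63) = 104, σ(64) = 127, σ(65) = 84, σ(66) = 144, σ(67) = 68, σ(68) = 126, σ(69) = 96, σ(70) = 144, σ(71) = 72, σ(72) = 195, σ(73) = 74, σ(74) = 114, σ(75) = 124, σ(76) = 140, σ(77) = 96, σ(78) = 168, σ(79) = 80, σ(80) = 186, σ(81) = 121, σ(82) = 126, σ(83) = 84, σ(84) = 224, σ(85) = 108, σ(86) = 132, σ(87) = 120, σ(88) = 180, σ(89) = 90, σ(90) = 234, σ(91) = 112, σ(92) = 168, σ(93) = 128, σ(94) = 144, σ(95) = 120, σ(96) = 252, σ(97) = 98, σ(98) = 171, σ(99) = 156, σ(100) = 217, σ(101) = 102, σ(102) = 216, σ(103) = 104, σ(104) = 210, σ(105) = 192, σ(106) = 162, σ(107) = 108, σ(108) = 280, σ(109) = 110, σ(110) = 216, σ(111) = 152, σ(112) = 248, σ(113) = 114, σ(114) = 240, σ(115) = 144, σ(116) = 210. Summing all 116 values: 11107. (Average order: Σ_{n ≤ x} σ(n) ~ (π²/12) x². For x = 116, (π²/12)·116² ≈ 11067.12.)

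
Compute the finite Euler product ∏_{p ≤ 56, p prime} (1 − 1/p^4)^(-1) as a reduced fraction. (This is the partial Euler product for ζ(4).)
∏ = 750937919501355467062347671738968589096863062629/693820677147413996973765862820413440000000000000

The primes p ≤ 56 are [2, 3, 5, 7, 11, 13, 17, 19, 23, 29, 31, 37, 41, 43, 47, 53]. For each prime, (1 − 1/p^4)^(-1) = p^4 / (p^4 − 1). The product is (1 − 1/2^4)^(-1), (1 − 1/3^4)^(-1), (1 − 1/5^4)^(-1), (1 − 1/7^4)^(-1), (1 − 1/11^4)^(-1), (1 − 1/13^4)^(-1), (1 − 1/17^4)^(-1), (1 − 1/19^4)^(-1), (1 − 1/23^4)^(-1), (1 − 1/29^4)^(-1), (1 − 1/31^4)^(-1), (1 − 1/37^4)^(-1), (1 − 1/41^4)^(-1), (1 − 1/43^4)^(-1), (1 − 1/47^4)^(-1), (1 − 1/53^4)^(-1) = ∏ p^4 / (p^4 − 1) = 750937919501355467062347671738968589096863062629/693820677147413996973765862820413440000000000000.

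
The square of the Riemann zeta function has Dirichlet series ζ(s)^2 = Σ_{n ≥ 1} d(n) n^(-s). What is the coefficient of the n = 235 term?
d(235) = 4

ζ(s)^2 = (Σ 1/m^s)(Σ 1/k^s). The coefficient of 1/n^s in the product is the number of ordered pairs (m, k) with mk = n, which equals d(n). For n = 235, divisors are [1, 5, 47, 235], so d(235) = 4.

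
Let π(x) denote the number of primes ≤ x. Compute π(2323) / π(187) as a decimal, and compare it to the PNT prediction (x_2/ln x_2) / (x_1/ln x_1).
π(2323)/π(187) = 344/42 ≈ 8.1905;  PNT prediction ≈ 8.3843.

π(187) = 42 and π(2323) = 344, so π(2323)/π(187) ≈ 8.1905. The PNT-predicted ratio is (2323/ln(2323)) / (187/ln(187)) ≈ 8.3843. The two agree to within a few percent, as expected.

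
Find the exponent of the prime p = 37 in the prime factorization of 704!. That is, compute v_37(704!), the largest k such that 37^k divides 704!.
v_37(704!) = 19

Legendre's formula: v_p(n!) = Σ_{k ≥ 1} ⌊n / p^k⌋. For p = 37, n = 704, the terms are:
  ⌊704/37^1⌋ = ⌊704/37⌋ = 19
(the next term ⌊704/37^2⌋ = 0, terminating the sum). Summing: v_37(704!) = 19 = 19.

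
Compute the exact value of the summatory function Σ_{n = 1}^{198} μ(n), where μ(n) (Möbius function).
Σ_{n ≤ 198} μ(n) = -7

Compute μ(n) for each 1 ≤ n ≤ 198: μ(1) = 1, μ(2) = -1, μ(3) = -1, μ(4) = 0, μ(5) = -1, μ(6) = 1, μ(7) = -1, μ(8) = 0, μ(9) = 0, μ(10) = 1, μ(11) = -1, μ(12) = 0, μ(13) = -1, μ(14) = 1, μ(15) = 1, μ(16) = 0, μ(17) = -1, μ(18) = 0, μ(19) = -1, μ(20) = 0, μ(21) = 1, μ(22) = 1, μ(23) = -1, μ(24) = 0, μ(25) = 0, μ(26) = 1, μ(27) = 0, μ(28) = 0, μ(29) = -1, μ(30) = -1, μ(31) = -1, μ(32) = 0, μ(33) = 1, μ(34) = 1, μ(35) = 1, μ(36) = 0, μ(37) = -1, μ(38) = 1, μ(39) = 1, μ(40) = 0, μ(41) = -1, μ(42) = -1, μ(43) = -1, μ(44) = 0, μ(45) = 0, μ(46) = 1, μ(47) = -1, μ(48) = 0, μ(49) = 0, μ(50) = 0, μ(51) = 1, μ(52) = 0, μ(53) = -1, μ(54) = 0, μ(55) = 1, μ(56) = 0, μ(57) = 1, μ(58) = 1, μ(59) = -1, μ(60) = 0, μ(61) = -1, μ(62) = 1, μ(63) = 0, μ(64) = 0, μ(65) = 1, μ(66) = -1, μ(67) = -1, μ(68) = 0, μ(69) = 1, μ(70) = -1, μ(71) = -1, μ(72) = 0, μ(73) = -1, μ(74) = 1, μ(75) = 0, μ(76) = 0, μ(77) = 1, μ(78) = -1, μ(79) = -1, μ(80) = 0, μ(81) = 0, μ(82) = 1, μ(83) = -1, μ(84) = 0, μ(85) = 1, μ(86) = 1, μ(87) = 1, μ(88) = 0, μ(89) = -1, μ(90) = 0, μ(91) = 1, μ(92) = 0, μ(93) = 1, μ(94) = 1, μ(95) = 1, μ(96) = 0, μ(97) = -1, μ(98) = 0, μ(99) = 0, μ(100) = 0, μ(101) = -1, μ(102) = -1, μ(103) = -1, μ(104) = 0, μ(105) = -1, μ(106) = 1, μ(107) = -1, μ(108) = 0, μ(109) = -1, μ(110) = -1, μ(111) = 1, μ(112) = 0, μ(113) = -1, μ(114) = -1, μ(115) = 1, μ(116) = 0, μ(117) = 0, μ(118) = 1, μ(119) = 1, μ(120) = 0, μ(121) = 0, μ(122) = 1, μ(123) = 1, μ(124) = 0, μ(125) = 0, μ(126) = 0, μ(127) = -1, μ(128) = 0, μ(129) = 1, μ(130) = -1, μ(131) = -1, μ(132) = 0, μ(133) = 1, μ(134) = 1, μ(135) = 0, μ(136) = 0, μ(137) = -1, μ(138) = -1, μ(139) = -1, μ(140) = 0, μ(141) = 1, μ(142) = 1, μ(143) = 1, μ(144) = 0, μ(145) = 1, μ(146) = 1, μ(147) = 0, μ(148) = 0, μ(149) = -1, μ(150) = 0, μ(151) = -1, μ(152) = 0, μ(153) = 0, μ(154) = -1, μ(155) = 1, μ(156) = 0, μ(157) = -1, μ(158) = 1, μ(159) = 1, μ(160) = 0, μ(161) = 1, μ(162) = 0, μ(163) = -1, μ(164) = 0, μ(165) = -1, μ(166) = 1, μ(167) = -1, μ(168) = 0, μ(169) = 0, μ(170) = -1, μ(171) = 0, μ(172) = 0, μ(173) = -1, μ(174) = -1, μ(175) = 0, μ(176) = 0, μ(177) = 1, μ(178) = 1, μ(179) = -1, μ(180) = 0, μ(181) = -1, μ(182) = -1, μ(183) = 1, μ(184) = 0, μ(185) = 1, μ(186) = -1, μ(187) = 1, μ(188) = 0, μ(189) = 0, μ(190) = -1, μ(191) = -1, μ(192) = 0, μ(193) = -1, μ(194) = 1, μ(195) = -1, μ(196) = 0, μ(197) = -1, μ(198) = 0. Summing all 198 values: -7. (Mertens function M(x) = Σ_{n ≤ x} μ(n); on average M(x) should be small (PNT ⟺ M(x) = o(x)).)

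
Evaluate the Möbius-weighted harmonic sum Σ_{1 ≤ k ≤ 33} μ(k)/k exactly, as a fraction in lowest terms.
Σ μ(k)/k = -6504197377/200560490130

Values of μ(k) for 1 ≤ k ≤ 33: μ(1) = 1, μ(2) = -1, μ(3) = -1, μ(5) = -1, μ(6) = 1, μ(7) = -1, μ(10) = 1, μ(11) = -1, μ(13) = -1, μ(14) = 1, μ(15) = 1, μ(17) = -1, μ(19) = -1, μ(21) = 1, μ(22) = 1, μ(23) = -1, μ(26) = 1, μ(29) = -1, μ(30) = -1, μ(31) = -1, μ(33) = 1, with μ = 0 on non-squarefree integers. Summing μ(k)/k for k where μ(k) ≠ 0 gives -6504197377/200560490130 ≈ -0.0324. (PNT ⟺ this sum → 0 as n → ∞.)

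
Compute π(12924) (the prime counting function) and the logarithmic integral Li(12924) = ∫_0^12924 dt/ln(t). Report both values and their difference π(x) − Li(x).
π(12924) = 1540;  Li(12924) ≈ 1559.08;  π(x) − Li(x) ≈ -19.08.

Direct count of primes ≤ 12924 gives π(12924) = 1540. Numerical evaluation of the logarithmic integral gives Li(12924) ≈ 1559.08. The difference π(x) − Li(x) ≈ -19.08 is typically negative for small/moderate x (Li(x) overestimates), though Littlewood's theorem shows this sign changes infinitely often.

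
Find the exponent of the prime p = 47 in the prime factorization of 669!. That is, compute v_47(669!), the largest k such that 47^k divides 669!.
v_47(669!) = 14

Legendre's formula: v_p(n!) = Σ_{k ≥ 1} ⌊n / p^k⌋. For p = 47, n = 669, the terms are:
  ⌊669/47^1⌋ = ⌊669/47⌋ = 14
(the next term ⌊669/47^2⌋ = 0, terminating the sum). Summing: v_47(669!) = 14 = 14.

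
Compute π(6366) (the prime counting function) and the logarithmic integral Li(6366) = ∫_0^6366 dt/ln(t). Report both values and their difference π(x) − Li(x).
π(6366) = 829;  Li(6366) ≈ 842.34;  π(x) − Li(x) ≈ -13.34.

Direct count of primes ≤ 6366 gives π(6366) = 829. Numerical evaluation of the logarithmic integral gives Li(6366) ≈ 842.34. The difference π(x) − Li(x) ≈ -13.34 is typically negative for small/moderate x (Li(x) overestimates), though Littlewood's theorem shows this sign changes infinitely often.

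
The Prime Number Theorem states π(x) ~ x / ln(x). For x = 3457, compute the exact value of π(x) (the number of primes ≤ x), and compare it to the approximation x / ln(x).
π(3457) = 483;  x/ln(x) ≈ 424.27;  relative error ≈ 12.16%.

Directly count primes up to 3457: π(3457) = 483. The PNT approximation gives 3457/ln(3457) ≈ 3457/8.14816 ≈ 424.27. Relative error (π(x) − x/ln(x)) / π(x) ≈ 12.16%; the approximation is known to undercount slightly (Li(x) is a better estimate).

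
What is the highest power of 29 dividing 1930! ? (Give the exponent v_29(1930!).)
v_29(1930!) = 68

Legendre's formula: v_p(n!) = Σ_{k ≥ 1} ⌊n / p^k⌋. For p = 29, n = 1930, the terms are:
  ⌊1930/29^1⌋ = ⌊1930/29⌋ = 66
  ⌊1930/29^2⌋ = ⌊1930/841⌋ = 2
(the next term ⌊1930/29^3⌋ = 0, terminating the sum). Summing: v_29(1930!) = 66 + 2 = 68.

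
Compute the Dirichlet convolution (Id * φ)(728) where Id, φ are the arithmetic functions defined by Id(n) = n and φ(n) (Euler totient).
(Id * φ)(728) = 6500

Divisors of 728: [1, 2, 4, 7, 8, 13, 14, 26, 28, 52, 56, 91, 104, 182, 364, 728]. For each d | 728:
  d = 1: Id(1) · φ(728/1) = 1 · 288 = 288
  d = 2: Id(2) · φ(728/2) = 2 · 144 = 288
  d = 4: Id(4) · φ(728/4) = 4 · 72 = 288
  d = 7: Id(7) · φ(728/7) = 7 · 48 = 336
  d = 8: Id(8) · φ(728/8) = 8 · 72 = 576
  d = 13: Id(13) · φ(728/13) = 13 · 24 = 312
  d = 14: Id(14) · φ(728/14) = 14 · 24 = 336
  d = 26: Id(26) · φ(728/26) = 26 · 12 = 312
  d = 28: Id(28) · φ(728/28) = 28 · 12 = 336
  d = 52: Id(52) · φ(728/52) = 52 · 6 = 312
  d = 56: Id(56) · φ(728/56) = 56 · 12 = 672
  d = 91: Id(91) · φ(728/91) = 91 · 4 = 364
  d = 104: Id(104) · φ(728/104) = 104 · 6 = 624
  d = 182: Id(182) · φ(728/182) = 182 · 2 = 364
  d = 364: Id(364) · φ(728/364) = 364 · 1 = 364
  d = 728: Id(728) · φ(728/728) = 728 · 1 = 728
Summing: (Id * φ)(728) = 288 + 288 + 288 + 336 + 576 + 312 + 336 + 312 + 336 + 312 + 672 + 364 + 624 + 364 + 364 + 728 = 6500.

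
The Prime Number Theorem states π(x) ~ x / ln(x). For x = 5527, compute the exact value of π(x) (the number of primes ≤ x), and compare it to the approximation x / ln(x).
π(5527) = 731;  x/ln(x) ≈ 641.38;  relative error ≈ 12.26%.

Directly count primes up to 5527: π(5527) = 731. The PNT approximation gives 5527/ln(5527) ≈ 5527/8.61740 ≈ 641.38. Relative error (π(x) − x/ln(x)) / π(x) ≈ 12.26%; the approximation is known to undercount slightly (Li(x) is a better estimate).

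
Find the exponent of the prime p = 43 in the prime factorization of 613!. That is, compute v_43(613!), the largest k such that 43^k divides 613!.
v_43(613!) = 14

Legendre's formula: v_p(n!) = Σ_{k ≥ 1} ⌊n / p^k⌋. For p = 43, n = 613, the terms are:
  ⌊613/43^1⌋ = ⌊613/43⌋ = 14
(the next term ⌊613/43^2⌋ = 0, terminating the sum). Summing: v_43(613!) = 14 = 14.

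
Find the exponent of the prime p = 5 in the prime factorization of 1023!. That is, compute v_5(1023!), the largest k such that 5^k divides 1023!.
v_5(1023!) = 253

Legendre's formula: v_p(n!) = Σ_{k ≥ 1} ⌊n / p^k⌋. For p = 5, n = 1023, the terms are:
  ⌊1023/5^1⌋ = ⌊1023/5⌋ = 204
  ⌊1023/5^2⌋ = ⌊1023/25⌋ = 40
  ⌊1023/5^3⌋ = ⌊1023/125⌋ = 8
  ⌊1023/5^4⌋ = ⌊1023/625⌋ = 1
(the next term ⌊1023/5^5⌋ = 0, terminating the sum). Summing: v_5(1023!) = 204 + 40 + 8 + 1 = 253.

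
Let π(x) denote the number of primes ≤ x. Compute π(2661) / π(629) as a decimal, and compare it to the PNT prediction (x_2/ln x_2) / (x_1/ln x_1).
π(2661)/π(629) = 385/114 ≈ 3.3772;  PNT prediction ≈ 3.4568.

π(629) = 114 and π(2661) = 385, so π(2661)/π(629) ≈ 3.3772. The PNT-predicted ratio is (2661/ln(2661)) / (629/ln(629)) ≈ 3.4568. The two agree to within a few percent, as expected.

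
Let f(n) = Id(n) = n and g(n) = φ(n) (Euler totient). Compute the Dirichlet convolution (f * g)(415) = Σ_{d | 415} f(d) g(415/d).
(Id * φ)(415) = 1485

Divisors of 415: [1, 5, 83, 415]. For each d | 415:
  d = 1: Id(1) · φ(415/1) = 1 · 328 = 328
  d = 5: Id(5) · φ(415/5) = 5 · 82 = 410
  d = 83: Id(83) · φ(415/83) = 83 · 4 = 332
  d = 415: Id(415) · φ(415/415) = 415 · 1 = 415
Summing: (Id * φ)(415) = 328 + 410 + 332 + 415 = 1485.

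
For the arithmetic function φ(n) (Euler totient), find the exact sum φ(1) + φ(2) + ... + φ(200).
Σ_{n ≤ 200} φ(n) = 12232

Compute φ(n) for each 1 ≤ n ≤ 200: φ(1) = 1, φ(2) = 1, φ(3) = 2, φ(4) = 2, φ(5) = 4, φ(6) = 2, φ(7) = 6, φ(8) = 4, φ(9) = 6, φ(10) = 4, φ(11) = 10, φ(12) = 4, φ(13) = 12, φ(14) = 6, φ(15) = 8, φ(16) = 8, φ(17) = 16, φ(18) = 6, φ(19) = 18, φ(20) = 8, φ(21) = 12, φ(22) = 10, φ(23) = 22, φ(24) = 8, φ(25) = 20, φ(26) = 12, φ(27) = 18, φ(28) = 12, φ(29) = 28, φ(30) = 8, φ(31) = 30, φ(32) = 16, φ(33) = 20, φ(34) = 16, φ(35) = 24, φ(36) = 12, φ(37) = 36, φ(38) = 18, φ(39) = 24, φ(40) = 16, φ(41) = 40, φ(42) = 12, φ(43) = 42, φ(44) = 20, φ(45) = 24, φ(46) = 22, φ(47) = 46, φ(48) = 16, φ(49) = 42, φ(50) = 20, φ(51) = 32, φ(52) = 24, φ(53) = 52, φ(54) = 18, φ(55) = 40, φ(56) = 24, φ(57) = 36, φ(58) = 28, φ(59) = 58, φ(60) = 16, φ(61) = 60, φ(62) = 30, φ(63) = 36, φ(64) = 32, φ(65) = 48, φ(66) = 20, φ(67) = 66, φ(68) = 32, φ(69) = 44, φ(70) = 24, φ(71) = 70, φ(72) = 24, φ(73) = 72, φ(74) = 36, φ(75) = 40, φ(76) = 36, φ(77) = 60, φ(78) = 24, φ(79) = 78, φ(80) = 32, φ(81) = 54, φ(82) = 40, φ(83) = 82, φ(84) = 24, φ(85) = 64, φ(86) = 42, φ(87) = 56, φ(88) = 40, φ(89) = 88, φ(90) = 24, φ(91) = 72, φ(92) = 44, φ(93) = 60, φ(94) = 46, φ(95) = 72, φ(96) = 32, φ(97) = 96, φ(98) = 42, φ(99) = 60, φ(100) = 40, φ(101) = 100, φ(102) = 32, φ(103) = 102, φ(104) = 48, φ(105) = 48, φ(106) = 52, φ(107) = 106, φ(108) = 36, φ(109) = 108, φ(110) = 40, φ(111) = 72, φ(112) = 48, φ(113) = 112, φ(114) = 36, φ(115) = 88, φ(116) = 56, φ(117) = 72, φ(118) = 58, φ(119) = 96, φ(120) = 32, φ(121) = 110, φ(122) = 60, φ(123) = 80, φ(124) = 60, φ(125) = 100, φ(126) = 36, φ(127) = 126, φ(128) = 64, φ(129) = 84, φ(130) = 48, φ(131) = 130, φ(132) = 40, φ(133) = 108, φ(134) = 66, φ(135) = 72, φ(136) = 64, φ(137) = 136, φ(138) = 44, φ(139) = 138, φ(140) = 48, φ(141) = 92, φ(142) = 70, φ(143) = 120, φ(144) = 48, φ(145) = 112, φ(146) = 72, φ(147) = 84, φ(148) = 72, φ(149) = 148, φ(150) = 40, φ(151) = 150, φ(152) = 72, φ(153) = 96, φ(154) = 60, φ(155) = 120, φ(156) = 48, φ(157) = 156, φ(158) = 78, φ(159) = 104, φ(160) = 64, φ(161) = 132, φ(162) = 54, φ(163) = 162, φ(164) = 80, φ(165) = 80, φ(166) = 82, φ(167) = 166, φ(168) = 48, φ(169) = 156, φ(170) = 64, φ(171) = 108, φ(172) = 84, φ(173) = 172, φ(174) = 56, φ(175) = 120, φ(176) = 80, φ(177) = 116, φ(178) = 88, φ(179) = 178, φ(180) = 48, φ(181) = 180, φ(182) = 72, φ(183) = 120, φ(184) = 88, φ(185) = 144, φ(186) = 60, φ(187) = 160, φ(188) = 92, φ(189) = 108, φ(190) = 72, φ(191) = 190, φ(192) = 64, φ(193) = 192, φ(194) = 96, φ(195) = 96, φ(196) = 84, φ(197) = 196, φ(198) = 60, φ(199) = 198, φ(200) = 80. Summing all 200 values: 12232. (Average order: Σ_{n ≤ x} φ(n) ~ (3/π²) x². For x = 200, (3/π²)·200² ≈ 12158.54.)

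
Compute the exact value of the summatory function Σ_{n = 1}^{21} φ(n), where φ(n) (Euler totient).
Σ_{n ≤ 21} φ(n) = 140

Compute φ(n) for each 1 ≤ n ≤ 21: φ(1) = 1, φ(2) = 1, φ(3) = 2, φ(4) = 2, φ(5) = 4, φ(6) = 2, φ(7) = 6, φ(8) = 4, φ(9) = 6, φ(10) = 4, φ(11) = 10, φ(12) = 4, φ(13) = 12, φ(14) = 6, φ(15) = 8, φ(16) = 8, φ(17) = 16, φ(18) = 6, φ(19) = 18, φ(20) = 8, φ(21) = 12. Summing all 21 values: 140. (Average order: Σ_{n ≤ x} φ(n) ~ (3/π²) x². For x = 21, (3/π²)·21² ≈ 134.05.)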